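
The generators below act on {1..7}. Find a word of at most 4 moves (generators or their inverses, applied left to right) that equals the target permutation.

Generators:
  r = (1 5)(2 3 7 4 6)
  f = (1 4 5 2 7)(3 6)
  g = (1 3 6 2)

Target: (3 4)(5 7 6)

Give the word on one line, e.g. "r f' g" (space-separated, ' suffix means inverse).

  after r: (1 5)(2 3 7 4 6)
  after g: (1 5 3 7 4 2 6)
  after r: (3 4)(5 7 6)

r g r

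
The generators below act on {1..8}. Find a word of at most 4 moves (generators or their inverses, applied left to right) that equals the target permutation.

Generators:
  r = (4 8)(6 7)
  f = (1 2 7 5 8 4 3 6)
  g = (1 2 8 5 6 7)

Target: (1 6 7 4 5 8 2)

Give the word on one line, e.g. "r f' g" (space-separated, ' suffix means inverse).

  after f': (1 6 3 4 8 5 7 2)
  after g: (1 7 8 6 3 4 5)
  after f: (1 5 2 7 4 8)
  after g: (1 6 7 4 5 8 2)

f' g f g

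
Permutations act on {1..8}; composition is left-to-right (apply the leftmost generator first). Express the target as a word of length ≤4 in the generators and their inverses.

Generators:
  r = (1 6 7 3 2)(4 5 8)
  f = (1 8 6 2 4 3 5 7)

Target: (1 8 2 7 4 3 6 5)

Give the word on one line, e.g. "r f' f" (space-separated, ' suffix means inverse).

r f'

  after r: (1 6 7 3 2)(4 5 8)
  after f': (1 8 2 7 4 3 6 5)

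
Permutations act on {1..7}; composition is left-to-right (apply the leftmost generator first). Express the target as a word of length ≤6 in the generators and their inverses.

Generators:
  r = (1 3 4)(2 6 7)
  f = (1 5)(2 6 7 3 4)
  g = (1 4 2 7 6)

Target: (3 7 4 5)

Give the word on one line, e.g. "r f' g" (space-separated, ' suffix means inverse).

  after g': (1 6 7 2 4)
  after f': (1 2 3 7 4 5)
  after r: (1 6 7)(2 4 5 3)
  after g: (3 7 4 5)

g' f' r g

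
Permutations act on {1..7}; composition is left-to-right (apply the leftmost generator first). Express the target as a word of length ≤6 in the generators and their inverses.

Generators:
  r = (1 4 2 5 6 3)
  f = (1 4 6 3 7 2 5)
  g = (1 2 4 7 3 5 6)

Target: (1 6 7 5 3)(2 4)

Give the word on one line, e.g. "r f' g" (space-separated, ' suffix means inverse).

r g' r r

  after r: (1 4 2 5 6 3)
  after g': (1 2 3 6 7 4)
  after r: (1 5 6 7 2)
  after r: (1 6 7 5 3)(2 4)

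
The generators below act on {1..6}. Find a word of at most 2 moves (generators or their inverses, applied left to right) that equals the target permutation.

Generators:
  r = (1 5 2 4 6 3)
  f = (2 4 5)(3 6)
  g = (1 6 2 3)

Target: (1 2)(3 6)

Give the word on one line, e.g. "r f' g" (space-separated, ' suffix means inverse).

g' g'

  after g': (1 3 2 6)
  after g': (1 2)(3 6)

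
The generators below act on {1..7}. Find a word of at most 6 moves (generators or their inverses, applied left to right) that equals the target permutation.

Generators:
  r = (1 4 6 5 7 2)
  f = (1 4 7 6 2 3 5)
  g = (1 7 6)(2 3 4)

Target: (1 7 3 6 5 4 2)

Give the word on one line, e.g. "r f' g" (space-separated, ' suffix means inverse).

  after f': (1 5 3 2 6 7 4)
  after f': (1 3 6 4 5 2 7)
  after r: (1 3 5)(4 7)
  after g': (1 2 4)(3 5 6 7)
  after r': (1 7 3 6 5 4 2)

f' f' r g' r'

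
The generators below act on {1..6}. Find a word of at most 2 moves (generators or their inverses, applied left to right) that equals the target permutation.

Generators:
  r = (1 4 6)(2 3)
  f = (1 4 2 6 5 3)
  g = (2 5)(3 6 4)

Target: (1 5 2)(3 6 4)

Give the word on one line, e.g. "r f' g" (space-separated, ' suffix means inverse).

f' f'

  after f': (1 3 5 6 2 4)
  after f': (1 5 2)(3 6 4)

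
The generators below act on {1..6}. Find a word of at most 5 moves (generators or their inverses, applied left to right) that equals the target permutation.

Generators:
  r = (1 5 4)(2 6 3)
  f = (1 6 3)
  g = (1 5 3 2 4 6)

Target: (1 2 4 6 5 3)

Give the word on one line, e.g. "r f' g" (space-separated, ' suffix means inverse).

  after r': (1 4 5)(2 3 6)
  after r': (1 5 4)(2 6 3)
  after f': (1 5 4 3 2)
  after g: (1 3 4 2 5 6)
  after r: (1 2 4 6 5 3)

r' r' f' g r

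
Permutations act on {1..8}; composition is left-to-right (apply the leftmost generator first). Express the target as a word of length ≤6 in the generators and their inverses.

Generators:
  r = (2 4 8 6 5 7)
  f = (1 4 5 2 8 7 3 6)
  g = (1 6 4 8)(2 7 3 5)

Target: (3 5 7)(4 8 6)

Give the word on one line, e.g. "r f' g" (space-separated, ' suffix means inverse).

  after r: (2 4 8 6 5 7)
  after f': (1 6 4 2)(3 7 5 8)
  after g': (2 8 7 3)(4 5)
  after r': (2 4 6 8 5)(3 7)
  after r': (3 5 7)(4 8 6)

r f' g' r' r'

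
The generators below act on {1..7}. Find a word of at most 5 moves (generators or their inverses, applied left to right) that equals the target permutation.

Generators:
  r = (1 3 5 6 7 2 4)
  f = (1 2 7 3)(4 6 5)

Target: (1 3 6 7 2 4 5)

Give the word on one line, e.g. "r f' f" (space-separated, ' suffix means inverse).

f f r f' f'

  after f: (1 2 7 3)(4 6 5)
  after f: (1 7)(2 3)(4 5 6)
  after r: (1 2 5 7 3 4 6)
  after f': (2 6 3 5)
  after f': (1 3 6 7 2 4 5)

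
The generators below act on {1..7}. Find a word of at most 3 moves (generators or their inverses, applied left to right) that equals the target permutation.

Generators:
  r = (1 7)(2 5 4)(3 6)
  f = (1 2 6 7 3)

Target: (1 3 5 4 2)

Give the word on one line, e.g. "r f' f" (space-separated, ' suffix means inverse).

  after f: (1 2 6 7 3)
  after f: (1 6 3 2 7)
  after r: (1 3 5 4 2)

f f r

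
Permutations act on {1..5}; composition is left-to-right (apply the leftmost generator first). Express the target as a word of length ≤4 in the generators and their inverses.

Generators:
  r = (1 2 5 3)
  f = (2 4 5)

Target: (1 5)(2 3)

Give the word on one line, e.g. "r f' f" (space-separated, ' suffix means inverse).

  after r': (1 3 5 2)
  after r': (1 5)(2 3)

r' r'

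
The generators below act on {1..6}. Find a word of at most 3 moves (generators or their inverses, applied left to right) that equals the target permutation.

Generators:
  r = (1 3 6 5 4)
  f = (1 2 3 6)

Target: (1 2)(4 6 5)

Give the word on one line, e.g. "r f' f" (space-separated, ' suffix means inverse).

  after r: (1 3 6 5 4)
  after f': (1 2)(4 6 5)

r f'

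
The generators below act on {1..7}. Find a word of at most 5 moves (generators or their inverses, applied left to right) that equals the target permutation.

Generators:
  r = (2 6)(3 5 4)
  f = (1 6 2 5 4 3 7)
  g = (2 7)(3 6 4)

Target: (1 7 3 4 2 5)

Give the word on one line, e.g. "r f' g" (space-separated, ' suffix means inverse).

  after r': (2 6)(3 4 5)
  after g': (2 3 6 7)(4 5)
  after g': (2 4 5 6)
  after f': (1 7 3 4 2 5)

r' g' g' f'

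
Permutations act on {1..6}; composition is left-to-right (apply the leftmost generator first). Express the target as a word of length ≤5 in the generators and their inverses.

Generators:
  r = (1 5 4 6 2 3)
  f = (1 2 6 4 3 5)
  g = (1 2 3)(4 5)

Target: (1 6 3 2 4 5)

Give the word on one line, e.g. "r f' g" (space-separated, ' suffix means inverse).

  after f': (1 5 3 4 6 2)
  after g': (1 4 6)(2 3 5)
  after f': (1 6 5)(2 4)
  after r: (1 2 6 4 3)
  after f: (1 6 3 2 4 5)

f' g' f' r f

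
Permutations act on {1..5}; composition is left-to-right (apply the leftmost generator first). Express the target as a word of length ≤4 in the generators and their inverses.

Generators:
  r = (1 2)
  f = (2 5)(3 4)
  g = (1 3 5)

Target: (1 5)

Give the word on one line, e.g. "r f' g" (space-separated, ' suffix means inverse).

  after f': (2 5)(3 4)
  after r: (1 2 5)(3 4)
  after f: (1 5)

f' r f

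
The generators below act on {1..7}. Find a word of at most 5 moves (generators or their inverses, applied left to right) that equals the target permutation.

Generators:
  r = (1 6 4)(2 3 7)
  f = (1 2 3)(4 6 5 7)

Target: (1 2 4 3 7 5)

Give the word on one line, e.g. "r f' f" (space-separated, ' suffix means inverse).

f' r r

  after f': (1 3 2)(4 7 5 6)
  after r: (1 7 5 4 2 6)
  after r: (1 2 4 3 7 5)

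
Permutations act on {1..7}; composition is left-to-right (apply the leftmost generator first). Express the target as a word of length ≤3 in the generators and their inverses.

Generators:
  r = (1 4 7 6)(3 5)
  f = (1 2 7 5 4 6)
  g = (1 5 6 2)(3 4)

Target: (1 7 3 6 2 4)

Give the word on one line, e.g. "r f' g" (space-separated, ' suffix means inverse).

  after r': (1 6 7 4)(3 5)
  after f': (1 4 6 2)(3 7 5)
  after r: (1 7 3 6 2 4)

r' f' r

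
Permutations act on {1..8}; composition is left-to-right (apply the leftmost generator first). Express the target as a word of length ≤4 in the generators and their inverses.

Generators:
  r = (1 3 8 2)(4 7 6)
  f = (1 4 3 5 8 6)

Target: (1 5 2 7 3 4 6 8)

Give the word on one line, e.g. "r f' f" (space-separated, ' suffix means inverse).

r f r

  after r: (1 3 8 2)(4 7 6)
  after f: (1 5 8 2 4 7)(3 6)
  after r: (1 5 2 7 3 4 6 8)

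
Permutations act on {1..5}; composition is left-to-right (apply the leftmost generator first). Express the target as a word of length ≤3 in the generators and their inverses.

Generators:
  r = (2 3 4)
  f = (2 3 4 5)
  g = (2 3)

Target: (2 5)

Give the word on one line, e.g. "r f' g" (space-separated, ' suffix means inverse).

r' f

  after r': (2 4 3)
  after f: (2 5)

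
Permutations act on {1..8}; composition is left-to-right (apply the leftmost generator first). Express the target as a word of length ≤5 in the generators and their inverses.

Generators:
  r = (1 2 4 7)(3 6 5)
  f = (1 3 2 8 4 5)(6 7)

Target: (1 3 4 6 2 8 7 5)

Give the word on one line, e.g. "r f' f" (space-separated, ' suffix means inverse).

  after f: (1 3 2 8 4 5)(6 7)
  after f: (1 2 4)(3 8 5)
  after r': (3 8 6)(4 7)
  after f: (1 3 4 6 2 8 7 5)

f f r' f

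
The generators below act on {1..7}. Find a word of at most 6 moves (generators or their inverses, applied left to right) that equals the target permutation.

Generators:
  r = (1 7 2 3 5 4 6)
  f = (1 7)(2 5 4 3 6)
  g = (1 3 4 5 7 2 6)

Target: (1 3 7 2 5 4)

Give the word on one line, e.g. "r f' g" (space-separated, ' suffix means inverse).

  after g': (1 6 2 7 5 4 3)
  after g': (1 2 5 3 6 7 4)
  after f: (1 5 6)(2 4 7 3)
  after r': (1 3 7 2 5 4)

g' g' f r'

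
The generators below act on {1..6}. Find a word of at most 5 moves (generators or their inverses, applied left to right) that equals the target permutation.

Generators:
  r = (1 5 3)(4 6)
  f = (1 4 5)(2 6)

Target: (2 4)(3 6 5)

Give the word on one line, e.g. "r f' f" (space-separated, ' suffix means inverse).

  after r': (1 3 5)(4 6)
  after f': (1 3 4 2 6)
  after r: (2 4)(3 6 5)

r' f' r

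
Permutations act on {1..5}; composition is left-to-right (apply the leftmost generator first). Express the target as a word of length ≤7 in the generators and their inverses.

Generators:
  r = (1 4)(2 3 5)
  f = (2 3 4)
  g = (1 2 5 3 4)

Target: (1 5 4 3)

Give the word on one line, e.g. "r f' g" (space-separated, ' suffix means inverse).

g g r g f'

  after g: (1 2 5 3 4)
  after g: (1 5 4 2 3)
  after r: (1 2 5)(3 4)
  after g: (1 5 2 3)
  after f': (1 5 4 3)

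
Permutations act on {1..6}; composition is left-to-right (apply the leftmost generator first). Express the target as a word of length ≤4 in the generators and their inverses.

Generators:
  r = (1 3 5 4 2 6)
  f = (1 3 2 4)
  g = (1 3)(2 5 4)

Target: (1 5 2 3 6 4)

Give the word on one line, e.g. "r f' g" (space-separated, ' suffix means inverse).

  after f': (1 4 2 3)
  after r': (1 5 3 6 2)
  after f: (1 5 2 3 6 4)

f' r' f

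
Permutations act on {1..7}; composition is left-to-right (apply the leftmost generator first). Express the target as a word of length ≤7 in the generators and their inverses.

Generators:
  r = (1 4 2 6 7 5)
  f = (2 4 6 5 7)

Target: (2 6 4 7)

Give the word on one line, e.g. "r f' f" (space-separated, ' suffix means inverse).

r' f f r' r'

  after r': (1 5 7 6 2 4)
  after f: (1 7 5 2 6 4)
  after f: (1 2 5 4)
  after r': (1 4 5)(2 7 6)
  after r': (2 6 4 7)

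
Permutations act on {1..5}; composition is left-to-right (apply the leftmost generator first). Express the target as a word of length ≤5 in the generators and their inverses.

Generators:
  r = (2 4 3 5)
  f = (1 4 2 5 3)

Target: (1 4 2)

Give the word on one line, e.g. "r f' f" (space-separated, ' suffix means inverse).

f' r f r'

  after f': (1 3 5 2 4)
  after r: (1 5 4)(2 3)
  after f: (1 3 5 2)
  after r': (1 4 2)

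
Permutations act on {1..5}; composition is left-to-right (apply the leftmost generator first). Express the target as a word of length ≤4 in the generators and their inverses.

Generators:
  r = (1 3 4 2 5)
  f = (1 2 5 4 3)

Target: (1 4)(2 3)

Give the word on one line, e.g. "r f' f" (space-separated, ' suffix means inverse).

f' r

  after f': (1 3 4 5 2)
  after r: (1 4)(2 3)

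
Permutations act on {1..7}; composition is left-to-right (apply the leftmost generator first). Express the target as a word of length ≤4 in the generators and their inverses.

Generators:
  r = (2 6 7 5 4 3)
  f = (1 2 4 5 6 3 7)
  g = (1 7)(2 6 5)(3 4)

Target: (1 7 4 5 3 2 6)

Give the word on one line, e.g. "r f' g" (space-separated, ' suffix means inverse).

  after f': (1 7 3 6 5 4 2)
  after r': (1 6 7 4 3 2)
  after g: (1 5 2 7 3 6)
  after r': (1 7 4 5 3 2 6)

f' r' g r'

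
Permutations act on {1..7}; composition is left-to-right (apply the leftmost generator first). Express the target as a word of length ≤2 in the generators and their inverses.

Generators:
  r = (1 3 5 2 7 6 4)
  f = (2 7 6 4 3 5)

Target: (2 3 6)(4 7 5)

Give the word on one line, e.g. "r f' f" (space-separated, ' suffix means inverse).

f' f'

  after f': (2 5 3 4 6 7)
  after f': (2 3 6)(4 7 5)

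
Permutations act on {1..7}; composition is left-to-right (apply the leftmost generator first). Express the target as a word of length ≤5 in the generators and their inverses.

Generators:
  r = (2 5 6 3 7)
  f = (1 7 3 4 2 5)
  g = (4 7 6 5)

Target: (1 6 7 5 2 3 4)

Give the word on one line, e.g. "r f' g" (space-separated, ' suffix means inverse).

f f r' f f

  after f: (1 7 3 4 2 5)
  after f: (1 3 2)(4 5 7)
  after r': (1 6 5 3 7 4 2)
  after f: (1 6)(2 7)(4 5)
  after f: (1 6 7 5 2 3 4)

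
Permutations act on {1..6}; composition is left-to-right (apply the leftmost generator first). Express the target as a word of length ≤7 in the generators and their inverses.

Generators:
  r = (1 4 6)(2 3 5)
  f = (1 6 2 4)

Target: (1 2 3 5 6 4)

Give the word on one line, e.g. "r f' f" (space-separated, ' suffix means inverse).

r f' r' r' r'

  after r: (1 4 6)(2 3 5)
  after f': (1 2 3 5 6 4)
  after r': (1 5 4 6)
  after r': (1 3 2 5)
  after r': (1 2 3 5 6 4)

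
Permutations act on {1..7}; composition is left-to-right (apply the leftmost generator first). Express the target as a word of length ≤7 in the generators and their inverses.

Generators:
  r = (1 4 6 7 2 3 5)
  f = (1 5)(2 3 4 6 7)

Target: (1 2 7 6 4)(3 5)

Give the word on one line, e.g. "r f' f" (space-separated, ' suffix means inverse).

  after f': (1 5)(2 7 6 4 3)
  after r: (4 5)
  after r: (1 4)(2 3 5 6 7)
  after f': (1 3)(4 5)
  after f': (1 2 7 6 4)(3 5)

f' r r f' f'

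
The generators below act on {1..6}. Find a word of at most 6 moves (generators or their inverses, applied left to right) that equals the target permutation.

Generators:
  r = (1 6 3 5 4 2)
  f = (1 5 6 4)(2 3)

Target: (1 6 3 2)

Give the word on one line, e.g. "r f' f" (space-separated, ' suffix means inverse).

  after r: (1 6 3 5 4 2)
  after f: (1 4 3 6 2 5)
  after r': (1 5 2 3)(4 6)
  after f': (3 4 5)
  after r: (1 6 3 2)

r f r' f' r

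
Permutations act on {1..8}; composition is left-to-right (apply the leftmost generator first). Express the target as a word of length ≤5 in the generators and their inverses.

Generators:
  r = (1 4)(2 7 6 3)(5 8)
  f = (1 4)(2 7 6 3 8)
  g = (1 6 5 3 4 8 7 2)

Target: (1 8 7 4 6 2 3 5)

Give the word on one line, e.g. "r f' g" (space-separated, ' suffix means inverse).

g g r

  after g: (1 6 5 3 4 8 7 2)
  after g: (1 5 4 7)(2 6 3 8)
  after r: (1 8 7 4 6 2 3 5)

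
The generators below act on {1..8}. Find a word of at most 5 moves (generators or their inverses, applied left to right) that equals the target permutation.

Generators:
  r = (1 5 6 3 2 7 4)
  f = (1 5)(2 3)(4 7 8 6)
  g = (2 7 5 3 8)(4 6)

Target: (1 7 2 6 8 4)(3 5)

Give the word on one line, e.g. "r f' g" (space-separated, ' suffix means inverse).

  after g': (2 8 3 5 7)(4 6)
  after r': (1 4 5 2 8 6 7 3)
  after f: (1 7 2 6 8 4)(3 5)

g' r' f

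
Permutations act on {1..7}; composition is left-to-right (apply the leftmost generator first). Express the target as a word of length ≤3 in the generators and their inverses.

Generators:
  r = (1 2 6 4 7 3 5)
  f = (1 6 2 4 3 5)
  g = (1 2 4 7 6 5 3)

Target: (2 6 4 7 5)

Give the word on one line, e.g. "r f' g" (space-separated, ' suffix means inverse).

  after g: (1 2 4 7 6 5 3)
  after f': (1 6 3 5 4 7)
  after f': (2 6 4 7 5)

g f' f'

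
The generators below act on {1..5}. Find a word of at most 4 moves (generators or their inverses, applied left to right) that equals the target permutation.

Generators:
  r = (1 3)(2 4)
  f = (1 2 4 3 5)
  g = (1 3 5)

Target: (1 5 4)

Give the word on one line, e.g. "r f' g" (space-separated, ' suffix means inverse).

  after r: (1 3)(2 4)
  after g': (2 4)(3 5)
  after f': (1 5 4)

r g' f'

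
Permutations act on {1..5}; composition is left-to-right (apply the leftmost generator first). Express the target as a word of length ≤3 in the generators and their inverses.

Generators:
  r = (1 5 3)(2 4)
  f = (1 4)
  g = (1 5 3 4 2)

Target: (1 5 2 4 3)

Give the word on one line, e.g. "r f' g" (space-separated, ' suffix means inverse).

r g r'

  after r: (1 5 3)(2 4)
  after g: (1 3 5 4)
  after r': (1 5 2 4 3)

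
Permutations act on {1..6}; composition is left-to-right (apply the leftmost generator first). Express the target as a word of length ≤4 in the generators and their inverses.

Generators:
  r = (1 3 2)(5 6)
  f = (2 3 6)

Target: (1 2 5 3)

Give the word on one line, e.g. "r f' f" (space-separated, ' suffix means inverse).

f' r f f

  after f': (2 6 3)
  after r: (1 3)(2 5 6)
  after f: (1 6 3)(2 5)
  after f: (1 2 5 3)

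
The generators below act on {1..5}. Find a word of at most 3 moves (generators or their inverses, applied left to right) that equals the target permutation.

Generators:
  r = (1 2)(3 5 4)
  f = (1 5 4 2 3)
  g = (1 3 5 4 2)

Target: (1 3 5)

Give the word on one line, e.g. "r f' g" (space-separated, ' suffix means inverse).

  after g': (1 2 4 5 3)
  after f: (1 3 5)

g' f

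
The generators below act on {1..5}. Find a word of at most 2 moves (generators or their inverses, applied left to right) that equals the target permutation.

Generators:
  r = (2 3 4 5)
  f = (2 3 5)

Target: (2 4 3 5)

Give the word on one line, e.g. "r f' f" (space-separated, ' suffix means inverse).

f' r'

  after f': (2 5 3)
  after r': (2 4 3 5)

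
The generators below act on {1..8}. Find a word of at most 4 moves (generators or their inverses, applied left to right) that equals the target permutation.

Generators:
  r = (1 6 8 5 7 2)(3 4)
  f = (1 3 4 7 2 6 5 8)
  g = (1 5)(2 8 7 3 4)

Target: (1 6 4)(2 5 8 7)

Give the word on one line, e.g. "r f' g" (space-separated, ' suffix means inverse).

r r r f'

  after r: (1 6 8 5 7 2)(3 4)
  after r: (1 8 7)(2 6 5)
  after r: (1 5)(2 8)(3 4)(6 7)
  after f': (1 6 4)(2 5 8 7)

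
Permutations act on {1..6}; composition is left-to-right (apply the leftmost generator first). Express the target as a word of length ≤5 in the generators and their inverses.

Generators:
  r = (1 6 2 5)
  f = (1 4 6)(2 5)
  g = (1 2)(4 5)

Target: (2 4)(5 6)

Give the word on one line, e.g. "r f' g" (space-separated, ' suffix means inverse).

r' g f'

  after r': (1 5 2 6)
  after g: (1 4 5)(2 6)
  after f': (2 4)(5 6)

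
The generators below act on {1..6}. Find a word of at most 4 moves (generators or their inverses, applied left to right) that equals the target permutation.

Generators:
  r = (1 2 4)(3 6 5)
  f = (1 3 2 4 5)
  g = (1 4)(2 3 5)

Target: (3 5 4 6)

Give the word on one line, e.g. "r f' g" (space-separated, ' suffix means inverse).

  after g': (1 4)(2 5 3)
  after f': (1 2 4 5)
  after r: (1 4 3 6 5 2)
  after r: (3 5 4 6)

g' f' r r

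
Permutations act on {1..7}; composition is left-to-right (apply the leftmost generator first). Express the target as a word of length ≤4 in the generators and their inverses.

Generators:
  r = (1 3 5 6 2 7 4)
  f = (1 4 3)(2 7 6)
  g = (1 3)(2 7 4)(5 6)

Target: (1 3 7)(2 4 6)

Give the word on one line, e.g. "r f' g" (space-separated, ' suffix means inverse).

  after g: (1 3)(2 7 4)(5 6)
  after r: (1 5 2 4 7)
  after f': (1 5 6 7 3 4 2)
  after r': (1 3 7)(2 4 6)

g r f' r'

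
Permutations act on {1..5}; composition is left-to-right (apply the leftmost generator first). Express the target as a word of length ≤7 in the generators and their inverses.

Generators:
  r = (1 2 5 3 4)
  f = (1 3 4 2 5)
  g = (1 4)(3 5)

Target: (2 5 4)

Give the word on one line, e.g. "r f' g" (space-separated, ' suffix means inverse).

  after r: (1 2 5 3 4)
  after f: (1 5 4 3 2)
  after g': (1 3 2 4 5)
  after f: (1 4)(3 5)
  after r: (2 5 4)

r f g' f r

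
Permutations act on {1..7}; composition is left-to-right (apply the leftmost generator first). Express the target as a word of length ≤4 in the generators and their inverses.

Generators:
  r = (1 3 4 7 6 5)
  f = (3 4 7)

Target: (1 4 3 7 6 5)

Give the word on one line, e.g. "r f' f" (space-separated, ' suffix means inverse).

  after r: (1 3 4 7 6 5)
  after f: (1 4 3 7 6 5)

r f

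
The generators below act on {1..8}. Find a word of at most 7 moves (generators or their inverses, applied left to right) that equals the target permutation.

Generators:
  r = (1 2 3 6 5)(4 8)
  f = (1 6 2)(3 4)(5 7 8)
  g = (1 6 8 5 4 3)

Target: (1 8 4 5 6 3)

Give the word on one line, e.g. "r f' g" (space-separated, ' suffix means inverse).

  after f: (1 6 2)(3 4)(5 7 8)
  after f: (1 2 6)(5 8 7)
  after g': (1 2)(3 4 5 6)(7 8)
  after f': (1 6 4 8 5)
  after g: (1 8 4 5 6 3)

f f g' f' g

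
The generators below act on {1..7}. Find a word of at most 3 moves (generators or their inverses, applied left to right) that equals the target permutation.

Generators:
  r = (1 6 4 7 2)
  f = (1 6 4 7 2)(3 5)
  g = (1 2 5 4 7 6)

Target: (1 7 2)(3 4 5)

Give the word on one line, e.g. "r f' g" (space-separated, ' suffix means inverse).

f r g

  after f: (1 6 4 7 2)(3 5)
  after r: (1 4 2 6 7)(3 5)
  after g: (1 7 2)(3 4 5)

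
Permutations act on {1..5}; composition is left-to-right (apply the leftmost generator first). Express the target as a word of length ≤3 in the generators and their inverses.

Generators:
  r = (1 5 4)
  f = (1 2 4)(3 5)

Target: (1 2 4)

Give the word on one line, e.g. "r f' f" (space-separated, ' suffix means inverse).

  after f': (1 4 2)(3 5)
  after f': (1 2 4)

f' f'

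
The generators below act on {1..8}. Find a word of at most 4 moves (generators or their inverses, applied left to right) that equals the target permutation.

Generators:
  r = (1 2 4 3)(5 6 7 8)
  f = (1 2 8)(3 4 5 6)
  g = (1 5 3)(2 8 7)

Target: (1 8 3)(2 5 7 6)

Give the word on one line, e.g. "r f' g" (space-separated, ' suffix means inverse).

  after f': (1 8 2)(3 6 5 4)
  after r': (1 7 6 8)(2 3 5)
  after g': (1 8 3)(2 5 7 6)

f' r' g'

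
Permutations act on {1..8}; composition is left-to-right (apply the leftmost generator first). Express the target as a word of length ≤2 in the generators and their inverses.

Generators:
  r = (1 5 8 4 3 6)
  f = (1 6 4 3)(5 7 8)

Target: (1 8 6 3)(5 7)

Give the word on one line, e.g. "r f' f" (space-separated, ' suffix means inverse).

r f'

  after r: (1 5 8 4 3 6)
  after f': (1 8 6 3)(5 7)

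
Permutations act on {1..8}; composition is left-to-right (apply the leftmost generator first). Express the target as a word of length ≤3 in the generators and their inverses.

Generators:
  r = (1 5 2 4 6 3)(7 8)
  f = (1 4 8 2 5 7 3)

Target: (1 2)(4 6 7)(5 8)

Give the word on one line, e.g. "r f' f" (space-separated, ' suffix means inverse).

  after r: (1 5 2 4 6 3)(7 8)
  after f': (1 2)(4 6 7)(5 8)

r f'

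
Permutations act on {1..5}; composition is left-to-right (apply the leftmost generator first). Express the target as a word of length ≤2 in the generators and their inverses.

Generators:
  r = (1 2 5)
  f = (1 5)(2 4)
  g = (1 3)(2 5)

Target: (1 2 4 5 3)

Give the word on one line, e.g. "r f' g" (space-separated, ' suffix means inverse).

f' g

  after f': (1 5)(2 4)
  after g: (1 2 4 5 3)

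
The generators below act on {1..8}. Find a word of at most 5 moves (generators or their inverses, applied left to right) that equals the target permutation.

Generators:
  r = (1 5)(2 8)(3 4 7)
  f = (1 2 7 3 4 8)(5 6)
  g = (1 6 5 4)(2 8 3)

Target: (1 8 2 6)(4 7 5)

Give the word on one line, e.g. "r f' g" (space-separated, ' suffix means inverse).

  after r': (1 5)(2 8)(3 7 4)
  after f': (1 6 5 8)(2 4 7 3)
  after g': (2 5)(4 7 8)
  after f: (1 2 6 5 7)(3 4)
  after r': (1 8 2 6)(4 7 5)

r' f' g' f r'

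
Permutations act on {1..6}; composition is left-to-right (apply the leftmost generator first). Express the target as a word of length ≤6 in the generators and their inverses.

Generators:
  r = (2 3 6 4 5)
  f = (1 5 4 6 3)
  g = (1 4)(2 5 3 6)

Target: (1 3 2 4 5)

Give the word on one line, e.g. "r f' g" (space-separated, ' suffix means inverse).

  after r': (2 5 4 6 3)
  after g': (1 4 3 6 5)
  after r': (1 6 4 2 5)
  after r': (1 3 2 4 5)

r' g' r' r'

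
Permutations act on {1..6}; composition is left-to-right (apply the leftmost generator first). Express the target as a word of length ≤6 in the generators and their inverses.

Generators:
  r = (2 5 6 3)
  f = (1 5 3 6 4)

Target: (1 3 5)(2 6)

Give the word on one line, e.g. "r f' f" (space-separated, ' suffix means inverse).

  after f': (1 4 6 3 5)
  after f': (1 6 5 4 3)
  after r': (1 5 4 6 2 3)
  after f: (1 3 5)(2 6)

f' f' r' f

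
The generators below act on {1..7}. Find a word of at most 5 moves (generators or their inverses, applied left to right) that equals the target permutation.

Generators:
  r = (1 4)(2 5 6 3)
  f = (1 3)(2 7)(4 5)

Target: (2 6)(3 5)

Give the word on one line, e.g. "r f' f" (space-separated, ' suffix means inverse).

r' f' f' r'

  after r': (1 4)(2 3 6 5)
  after f': (1 5 7 2)(3 6 4)
  after f': (1 4)(2 3 6 5)
  after r': (2 6)(3 5)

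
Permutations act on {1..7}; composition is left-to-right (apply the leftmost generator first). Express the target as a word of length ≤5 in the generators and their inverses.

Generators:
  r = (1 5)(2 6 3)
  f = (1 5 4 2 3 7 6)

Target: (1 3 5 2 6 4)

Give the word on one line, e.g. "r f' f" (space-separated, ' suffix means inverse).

f' f' r f'

  after f': (1 6 7 3 2 4 5)
  after f': (1 7 2 5 6 3 4)
  after r: (1 7 6 2)(3 4 5)
  after f': (1 3 5 2 6 4)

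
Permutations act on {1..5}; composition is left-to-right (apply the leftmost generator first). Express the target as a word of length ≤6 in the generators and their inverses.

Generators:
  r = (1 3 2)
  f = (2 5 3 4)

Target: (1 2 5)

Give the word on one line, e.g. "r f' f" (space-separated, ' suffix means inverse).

  after r: (1 3 2)
  after f: (1 4 2)(3 5)
  after r': (1 4 3 5)
  after f: (1 2 5)

r f r' f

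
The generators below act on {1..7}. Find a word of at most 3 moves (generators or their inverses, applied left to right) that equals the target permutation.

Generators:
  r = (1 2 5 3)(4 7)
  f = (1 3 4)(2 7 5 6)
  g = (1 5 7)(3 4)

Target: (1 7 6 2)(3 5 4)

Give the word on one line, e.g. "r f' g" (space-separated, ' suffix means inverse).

g' f g

  after g': (1 7 5)(3 4)
  after f: (1 5 3)(2 7 6)
  after g: (1 7 6 2)(3 5 4)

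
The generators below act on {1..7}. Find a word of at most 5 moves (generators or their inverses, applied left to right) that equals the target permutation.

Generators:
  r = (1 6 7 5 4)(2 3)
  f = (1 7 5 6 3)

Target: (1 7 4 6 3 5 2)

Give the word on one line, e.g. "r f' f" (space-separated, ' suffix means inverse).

  after f: (1 7 5 6 3)
  after r': (1 6 2 3 4 5)
  after f': (1 5 3 4 7)(2 6)
  after r': (1 7 4 6 3 5 2)

f r' f' r'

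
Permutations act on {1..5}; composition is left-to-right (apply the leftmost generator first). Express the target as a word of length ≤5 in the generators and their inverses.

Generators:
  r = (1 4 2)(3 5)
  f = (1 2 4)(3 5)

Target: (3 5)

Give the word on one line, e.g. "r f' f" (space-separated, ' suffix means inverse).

  after f: (1 2 4)(3 5)
  after r': (1 4 2)
  after f: (3 5)

f r' f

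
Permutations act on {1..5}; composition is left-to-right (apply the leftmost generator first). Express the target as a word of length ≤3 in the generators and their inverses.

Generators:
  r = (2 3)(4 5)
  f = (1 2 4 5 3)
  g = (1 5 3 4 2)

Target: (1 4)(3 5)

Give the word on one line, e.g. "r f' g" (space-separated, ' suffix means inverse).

  after f': (1 3 5 4 2)
  after f': (1 5 2 3 4)
  after r: (1 4)(3 5)

f' f' r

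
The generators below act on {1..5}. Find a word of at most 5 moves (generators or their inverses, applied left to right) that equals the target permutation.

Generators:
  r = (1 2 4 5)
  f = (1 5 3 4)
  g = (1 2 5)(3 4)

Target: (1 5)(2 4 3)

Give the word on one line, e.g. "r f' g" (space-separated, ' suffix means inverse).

  after g: (1 2 5)(3 4)
  after f: (1 2 3)
  after g: (1 5)(2 4 3)

g f g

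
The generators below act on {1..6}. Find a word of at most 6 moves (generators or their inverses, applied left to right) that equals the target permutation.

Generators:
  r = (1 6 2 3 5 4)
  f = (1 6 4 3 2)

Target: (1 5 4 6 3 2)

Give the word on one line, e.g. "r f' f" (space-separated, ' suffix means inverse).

  after r: (1 6 2 3 5 4)
  after f': (2 4)(3 5 6)
  after r: (1 6 5 2)(3 4)
  after f: (1 4 2 6 5)
  after r': (1 5 4 6 3 2)

r f' r f r'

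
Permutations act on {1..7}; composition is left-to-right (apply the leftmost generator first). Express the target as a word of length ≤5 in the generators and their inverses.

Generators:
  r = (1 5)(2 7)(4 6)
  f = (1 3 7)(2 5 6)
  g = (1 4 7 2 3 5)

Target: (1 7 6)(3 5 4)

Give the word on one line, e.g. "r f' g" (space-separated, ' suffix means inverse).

  after r: (1 5)(2 7)(4 6)
  after f': (1 2 3)(4 5 7 6)
  after g': (1 7 6)(3 5 4)
  after r': (1 2 7 4 3)(5 6)
  after r': (1 7 6)(3 5 4)

r f' g' r' r'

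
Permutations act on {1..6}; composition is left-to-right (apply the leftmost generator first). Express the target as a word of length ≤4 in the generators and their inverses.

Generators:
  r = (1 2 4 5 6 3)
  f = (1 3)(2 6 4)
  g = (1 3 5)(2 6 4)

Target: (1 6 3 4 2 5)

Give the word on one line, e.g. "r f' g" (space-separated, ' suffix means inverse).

r r f'

  after r: (1 2 4 5 6 3)
  after r: (1 4 6)(2 5 3)
  after f': (1 6 3 4 2 5)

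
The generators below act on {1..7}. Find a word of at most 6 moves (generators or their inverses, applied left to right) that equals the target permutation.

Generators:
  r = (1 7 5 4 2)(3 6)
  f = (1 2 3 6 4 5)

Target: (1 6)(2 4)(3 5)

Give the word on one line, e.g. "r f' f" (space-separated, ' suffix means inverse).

f f r' f' r'

  after f: (1 2 3 6 4 5)
  after f: (1 3 4)(2 6 5)
  after r': (1 6 7)(2 3 5 4)
  after f': (1 3 4)(5 6 7)
  after r': (1 6)(2 4)(3 5)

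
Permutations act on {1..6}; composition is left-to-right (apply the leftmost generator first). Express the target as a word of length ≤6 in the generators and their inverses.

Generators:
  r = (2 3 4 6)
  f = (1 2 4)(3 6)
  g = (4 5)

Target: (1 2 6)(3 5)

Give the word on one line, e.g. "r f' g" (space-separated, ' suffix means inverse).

  after f': (1 4 2)(3 6)
  after r': (1 3 4 6 2)
  after g': (1 3 5 4 6 2)
  after f': (1 6)(2 4 3 5)
  after r: (1 2 6)(3 5)

f' r' g' f' r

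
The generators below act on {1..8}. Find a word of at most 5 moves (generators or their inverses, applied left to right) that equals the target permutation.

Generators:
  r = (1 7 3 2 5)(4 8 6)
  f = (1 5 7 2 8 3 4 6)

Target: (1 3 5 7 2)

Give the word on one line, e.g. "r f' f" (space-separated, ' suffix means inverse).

  after r': (1 5 2 3 7)(4 6 8)
  after r': (1 2 7 5 3)(4 8 6)
  after r': (1 3 5 7 2)

r' r' r'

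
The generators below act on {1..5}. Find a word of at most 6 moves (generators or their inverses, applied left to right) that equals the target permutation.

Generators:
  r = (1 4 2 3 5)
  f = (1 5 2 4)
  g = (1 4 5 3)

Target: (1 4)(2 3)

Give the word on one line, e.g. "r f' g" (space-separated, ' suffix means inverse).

f g' f g

  after f: (1 5 2 4)
  after g': (1 4 3 5 2)
  after f: (2 5 4 3)
  after g: (1 4)(2 3)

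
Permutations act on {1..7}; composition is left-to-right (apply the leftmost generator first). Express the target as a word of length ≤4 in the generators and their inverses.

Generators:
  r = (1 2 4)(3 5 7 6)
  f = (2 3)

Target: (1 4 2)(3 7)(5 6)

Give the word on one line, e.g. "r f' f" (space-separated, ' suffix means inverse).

  after r: (1 2 4)(3 5 7 6)
  after r: (1 4 2)(3 7)(5 6)

r r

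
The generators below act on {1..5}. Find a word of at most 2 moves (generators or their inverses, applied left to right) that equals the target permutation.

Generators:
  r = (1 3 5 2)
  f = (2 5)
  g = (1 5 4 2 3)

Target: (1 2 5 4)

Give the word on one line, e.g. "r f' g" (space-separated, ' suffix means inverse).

  after g: (1 5 4 2 3)
  after r: (1 2 5 4)

g r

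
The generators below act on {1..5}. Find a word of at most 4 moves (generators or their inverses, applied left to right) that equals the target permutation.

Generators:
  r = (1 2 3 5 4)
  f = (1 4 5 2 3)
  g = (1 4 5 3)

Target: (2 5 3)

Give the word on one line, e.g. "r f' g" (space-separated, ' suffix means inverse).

  after f: (1 4 5 2 3)
  after r: (2 5 3)

f r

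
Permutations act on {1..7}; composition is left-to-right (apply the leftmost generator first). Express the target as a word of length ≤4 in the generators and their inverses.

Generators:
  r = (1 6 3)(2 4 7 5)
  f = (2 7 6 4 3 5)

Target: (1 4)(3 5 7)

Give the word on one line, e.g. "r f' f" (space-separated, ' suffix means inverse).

  after f': (2 5 3 4 6 7)
  after r': (1 3 2 7 5 6 4)
  after f': (1 4)(3 5 7)

f' r' f'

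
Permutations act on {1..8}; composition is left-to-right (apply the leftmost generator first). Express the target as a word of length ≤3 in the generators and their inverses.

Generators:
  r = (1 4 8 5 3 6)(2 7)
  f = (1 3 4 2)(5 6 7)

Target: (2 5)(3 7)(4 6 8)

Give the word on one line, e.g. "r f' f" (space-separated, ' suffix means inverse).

  after f: (1 3 4 2)(5 6 7)
  after f: (1 4)(2 3)(5 7 6)
  after r': (2 5)(3 7)(4 6 8)

f f r'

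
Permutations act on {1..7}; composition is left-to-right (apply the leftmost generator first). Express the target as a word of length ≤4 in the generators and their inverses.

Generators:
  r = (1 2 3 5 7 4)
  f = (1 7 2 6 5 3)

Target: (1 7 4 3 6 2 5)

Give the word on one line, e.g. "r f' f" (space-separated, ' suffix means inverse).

r f'

  after r: (1 2 3 5 7 4)
  after f': (1 7 4 3 6 2 5)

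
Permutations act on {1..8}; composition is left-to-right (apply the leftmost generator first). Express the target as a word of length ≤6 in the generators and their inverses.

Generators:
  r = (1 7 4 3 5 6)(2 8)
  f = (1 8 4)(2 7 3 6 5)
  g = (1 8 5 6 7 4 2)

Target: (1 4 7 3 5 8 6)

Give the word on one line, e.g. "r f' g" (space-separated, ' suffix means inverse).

  after r: (1 7 4 3 5 6)(2 8)
  after g': (1 6 2)(3 8 4)
  after r: (2 7 4 5 6 8 3)
  after r: (1 7 3 8 5)(2 4 6)
  after g: (1 4 7 3 5 8 6)

r g' r r g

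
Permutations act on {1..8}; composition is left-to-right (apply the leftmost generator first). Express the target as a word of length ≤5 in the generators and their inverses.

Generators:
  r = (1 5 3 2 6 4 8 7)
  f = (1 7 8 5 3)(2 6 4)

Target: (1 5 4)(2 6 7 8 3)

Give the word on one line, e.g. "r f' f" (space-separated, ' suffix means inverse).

  after r: (1 5 3 2 6 4 8 7)
  after r: (1 3 6 8)(2 4 7 5)
  after f': (1 5 4)(2 6 7 8 3)

r r f'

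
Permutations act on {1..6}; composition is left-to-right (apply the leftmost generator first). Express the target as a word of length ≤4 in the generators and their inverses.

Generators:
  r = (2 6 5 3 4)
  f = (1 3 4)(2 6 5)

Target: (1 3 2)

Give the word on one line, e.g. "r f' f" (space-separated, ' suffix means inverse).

r' f

  after r': (2 4 3 5 6)
  after f: (1 3 2)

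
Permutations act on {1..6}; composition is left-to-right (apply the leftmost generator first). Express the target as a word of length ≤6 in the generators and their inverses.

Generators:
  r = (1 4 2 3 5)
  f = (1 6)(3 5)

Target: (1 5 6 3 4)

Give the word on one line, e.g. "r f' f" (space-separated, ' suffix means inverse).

r f r r r

  after r: (1 4 2 3 5)
  after f: (1 4 2 5 6)
  after r: (1 2)(3 5 6 4)
  after r: (1 3)(2 4 5 6)
  after r: (1 5 6 3 4)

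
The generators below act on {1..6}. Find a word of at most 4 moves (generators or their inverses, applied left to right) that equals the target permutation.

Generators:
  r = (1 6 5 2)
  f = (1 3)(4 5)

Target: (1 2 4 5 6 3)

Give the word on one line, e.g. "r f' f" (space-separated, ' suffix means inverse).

r' f'

  after r': (1 2 5 6)
  after f': (1 2 4 5 6 3)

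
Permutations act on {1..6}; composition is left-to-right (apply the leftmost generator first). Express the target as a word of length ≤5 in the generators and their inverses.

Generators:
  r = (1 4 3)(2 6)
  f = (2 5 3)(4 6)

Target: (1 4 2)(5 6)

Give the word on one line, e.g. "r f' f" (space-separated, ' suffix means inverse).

f f r f' f'

  after f: (2 5 3)(4 6)
  after f: (2 3 5)
  after r: (1 4 3 5 6 2)
  after f': (1 6 3 2)(4 5)
  after f': (1 4 2)(5 6)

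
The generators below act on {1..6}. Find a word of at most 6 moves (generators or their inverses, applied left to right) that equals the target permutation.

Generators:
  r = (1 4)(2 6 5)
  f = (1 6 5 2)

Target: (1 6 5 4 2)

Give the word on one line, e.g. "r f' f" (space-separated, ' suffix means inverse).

r' f' r' f

  after r': (1 4)(2 5 6)
  after f': (1 4 2 6 5)
  after r': (4 5)
  after f: (1 6 5 4 2)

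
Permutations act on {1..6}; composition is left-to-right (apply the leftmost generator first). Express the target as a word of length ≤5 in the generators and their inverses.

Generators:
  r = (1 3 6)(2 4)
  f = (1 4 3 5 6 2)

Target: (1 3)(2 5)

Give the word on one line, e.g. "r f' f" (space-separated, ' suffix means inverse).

r f r f'

  after r: (1 3 6)(2 4)
  after f: (1 5 6 4)(2 3)
  after r: (1 5)(2 6)(3 4)
  after f': (1 3)(2 5)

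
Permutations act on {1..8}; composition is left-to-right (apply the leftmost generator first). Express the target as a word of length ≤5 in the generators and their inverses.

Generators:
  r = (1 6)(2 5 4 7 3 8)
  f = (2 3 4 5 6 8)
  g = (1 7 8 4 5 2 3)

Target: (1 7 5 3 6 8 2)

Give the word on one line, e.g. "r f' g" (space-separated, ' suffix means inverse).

g' f r f'

  after g': (1 3 2 5 4 8 7)
  after f: (1 4 2 6 8 7)
  after r: (1 7 6 2)(3 8)(4 5)
  after f': (1 7 5 3 6 8 2)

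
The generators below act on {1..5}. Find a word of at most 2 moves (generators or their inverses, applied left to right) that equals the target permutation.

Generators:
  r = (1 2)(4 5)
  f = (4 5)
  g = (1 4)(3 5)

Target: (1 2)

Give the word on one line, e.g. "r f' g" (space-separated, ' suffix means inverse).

f r'

  after f: (4 5)
  after r': (1 2)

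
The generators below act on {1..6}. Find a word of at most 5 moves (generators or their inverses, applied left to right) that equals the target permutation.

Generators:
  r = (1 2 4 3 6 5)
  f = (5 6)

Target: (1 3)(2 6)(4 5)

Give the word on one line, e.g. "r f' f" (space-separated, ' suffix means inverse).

r f' f' r r

  after r: (1 2 4 3 6 5)
  after f': (1 2 4 3 5)
  after f': (1 2 4 3 6 5)
  after r: (1 4 6)(2 3 5)
  after r: (1 3)(2 6)(4 5)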